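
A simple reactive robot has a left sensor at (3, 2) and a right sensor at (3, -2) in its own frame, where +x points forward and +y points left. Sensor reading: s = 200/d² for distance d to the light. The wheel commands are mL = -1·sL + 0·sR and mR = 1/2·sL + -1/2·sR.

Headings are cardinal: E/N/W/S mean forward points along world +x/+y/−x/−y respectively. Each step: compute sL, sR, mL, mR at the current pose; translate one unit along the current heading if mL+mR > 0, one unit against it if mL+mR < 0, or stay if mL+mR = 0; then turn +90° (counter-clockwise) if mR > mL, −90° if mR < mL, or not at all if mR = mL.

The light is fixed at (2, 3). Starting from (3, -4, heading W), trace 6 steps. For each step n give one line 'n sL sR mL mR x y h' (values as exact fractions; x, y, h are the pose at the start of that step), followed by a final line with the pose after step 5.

0 40/17 200/29 -40/17 -1120/493 3 -4 W
1 50/29 2 -50/29 -4/29 4 -4 S
2 200/41 200/89 -200/41 4800/3649 4 -3 E
3 20 100/9 -20 40/9 3 -3 N
4 40/17 200/29 -40/17 -1120/493 3 -4 W
5 50/29 2 -50/29 -4/29 4 -4 S
final 4 -3 E

n=0: pose=(3,-4,W); sL=40/17, sR=200/29; mL=-40/17, mR=-1120/493; mL+mR=-2280/493 → advance -1; mR−mL=40/493 → turn +1·90°
n=1: pose=(4,-4,S); sL=50/29, sR=2; mL=-50/29, mR=-4/29; mL+mR=-54/29 → advance -1; mR−mL=46/29 → turn +1·90°
n=2: pose=(4,-3,E); sL=200/41, sR=200/89; mL=-200/41, mR=4800/3649; mL+mR=-13000/3649 → advance -1; mR−mL=22600/3649 → turn +1·90°
n=3: pose=(3,-3,N); sL=20, sR=100/9; mL=-20, mR=40/9; mL+mR=-140/9 → advance -1; mR−mL=220/9 → turn +1·90°
n=4: pose=(3,-4,W); sL=40/17, sR=200/29; mL=-40/17, mR=-1120/493; mL+mR=-2280/493 → advance -1; mR−mL=40/493 → turn +1·90°
n=5: pose=(4,-4,S); sL=50/29, sR=2; mL=-50/29, mR=-4/29; mL+mR=-54/29 → advance -1; mR−mL=46/29 → turn +1·90°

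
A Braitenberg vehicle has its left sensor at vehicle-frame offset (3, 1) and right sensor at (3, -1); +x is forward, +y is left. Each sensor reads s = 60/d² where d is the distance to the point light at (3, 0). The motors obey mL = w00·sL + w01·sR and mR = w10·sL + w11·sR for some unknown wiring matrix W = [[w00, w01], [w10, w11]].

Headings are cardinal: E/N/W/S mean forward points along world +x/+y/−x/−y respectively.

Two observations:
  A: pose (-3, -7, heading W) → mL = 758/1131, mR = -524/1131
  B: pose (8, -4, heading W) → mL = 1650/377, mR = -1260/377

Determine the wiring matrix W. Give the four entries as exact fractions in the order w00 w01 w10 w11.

obs A: pose=(-3,-7,W) → sL=12/29, sR=20/39, mL=758/1131, mR=-524/1131
obs B: pose=(8,-4,W) → sL=60/29, sR=60/13, mL=1650/377, mR=-1260/377
sensor matrix S = [[12/29, 20/39], [60/29, 60/13]]; det S = 320/377
solve [mL_A; mL_B] = S·[w00; w01] and [mR_A; mR_B] = S·[w10; w11]:
  w00 = 1, w01 = 1/2, w10 = -1/2, w11 = -1/2

1 1/2 -1/2 -1/2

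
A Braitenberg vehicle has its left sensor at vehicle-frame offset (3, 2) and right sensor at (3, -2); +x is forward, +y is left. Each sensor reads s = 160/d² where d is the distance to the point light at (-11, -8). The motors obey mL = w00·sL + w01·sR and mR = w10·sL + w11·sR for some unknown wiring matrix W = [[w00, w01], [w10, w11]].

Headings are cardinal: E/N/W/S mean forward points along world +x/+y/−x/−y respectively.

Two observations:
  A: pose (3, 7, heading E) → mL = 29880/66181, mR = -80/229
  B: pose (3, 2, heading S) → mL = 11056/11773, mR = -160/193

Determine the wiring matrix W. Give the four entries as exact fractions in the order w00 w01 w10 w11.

1 1/2 0 -1

obs A: pose=(3,7,E) → sL=80/289, sR=80/229, mL=29880/66181, mR=-80/229
obs B: pose=(3,2,S) → sL=32/61, sR=160/193, mL=11056/11773, mR=-160/193
sensor matrix S = [[80/289, 80/229], [32/61, 160/193]]; det S = 36014080/779148913
solve [mL_A; mL_B] = S·[w00; w01] and [mR_A; mR_B] = S·[w10; w11]:
  w00 = 1, w01 = 1/2, w10 = 0, w11 = -1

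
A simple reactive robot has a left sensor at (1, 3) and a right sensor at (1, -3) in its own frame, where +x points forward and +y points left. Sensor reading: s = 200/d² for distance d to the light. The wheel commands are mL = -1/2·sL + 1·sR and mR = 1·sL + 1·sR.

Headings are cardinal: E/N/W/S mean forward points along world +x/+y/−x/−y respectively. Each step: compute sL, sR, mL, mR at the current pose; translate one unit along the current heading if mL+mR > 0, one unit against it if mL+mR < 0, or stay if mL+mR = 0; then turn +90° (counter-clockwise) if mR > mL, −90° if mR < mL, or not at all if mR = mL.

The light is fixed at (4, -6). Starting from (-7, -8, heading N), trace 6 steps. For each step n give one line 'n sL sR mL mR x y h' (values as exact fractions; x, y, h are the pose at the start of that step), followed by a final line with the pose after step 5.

n=0: pose=(-7,-8,N); sL=200/197, sR=40/13; mL=6580/2561, mR=10480/2561; mL+mR=17060/2561 → advance +1; mR−mL=300/197 → turn +1·90°
n=1: pose=(-7,-7,W); sL=5/4, sR=50/37; mL=215/296, mR=385/148; mL+mR=985/296 → advance +1; mR−mL=15/8 → turn +1·90°
n=2: pose=(-8,-7,S); sL=40/17, sR=200/229; mL=-1180/3893, mR=12560/3893; mL+mR=11380/3893 → advance +1; mR−mL=60/17 → turn +1·90°
n=3: pose=(-8,-8,E); sL=100/61, sR=100/73; mL=2450/4453, mR=13400/4453; mL+mR=15850/4453 → advance +1; mR−mL=150/61 → turn +1·90°
n=4: pose=(-7,-8,N); sL=200/197, sR=40/13; mL=6580/2561, mR=10480/2561; mL+mR=17060/2561 → advance +1; mR−mL=300/197 → turn +1·90°
n=5: pose=(-7,-7,W); sL=5/4, sR=50/37; mL=215/296, mR=385/148; mL+mR=985/296 → advance +1; mR−mL=15/8 → turn +1·90°

0 200/197 40/13 6580/2561 10480/2561 -7 -8 N
1 5/4 50/37 215/296 385/148 -7 -7 W
2 40/17 200/229 -1180/3893 12560/3893 -8 -7 S
3 100/61 100/73 2450/4453 13400/4453 -8 -8 E
4 200/197 40/13 6580/2561 10480/2561 -7 -8 N
5 5/4 50/37 215/296 385/148 -7 -7 W
final -8 -7 S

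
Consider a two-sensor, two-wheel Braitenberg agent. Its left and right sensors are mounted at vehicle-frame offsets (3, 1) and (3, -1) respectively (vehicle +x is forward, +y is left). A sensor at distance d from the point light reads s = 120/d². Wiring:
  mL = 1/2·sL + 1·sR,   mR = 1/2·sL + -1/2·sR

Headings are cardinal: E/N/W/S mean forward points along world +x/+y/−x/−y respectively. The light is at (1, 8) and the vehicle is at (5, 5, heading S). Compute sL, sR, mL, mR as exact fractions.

left sensor world pos  = (6, 2); dL² = 61
right sensor world pos = (4, 2); dR² = 45
sL = 120/61 = 120/61
sR = 120/45 = 8/3
mL = 1/2·sL + 1·sR = 668/183
mR = 1/2·sL + -1/2·sR = -64/183

120/61 8/3 668/183 -64/183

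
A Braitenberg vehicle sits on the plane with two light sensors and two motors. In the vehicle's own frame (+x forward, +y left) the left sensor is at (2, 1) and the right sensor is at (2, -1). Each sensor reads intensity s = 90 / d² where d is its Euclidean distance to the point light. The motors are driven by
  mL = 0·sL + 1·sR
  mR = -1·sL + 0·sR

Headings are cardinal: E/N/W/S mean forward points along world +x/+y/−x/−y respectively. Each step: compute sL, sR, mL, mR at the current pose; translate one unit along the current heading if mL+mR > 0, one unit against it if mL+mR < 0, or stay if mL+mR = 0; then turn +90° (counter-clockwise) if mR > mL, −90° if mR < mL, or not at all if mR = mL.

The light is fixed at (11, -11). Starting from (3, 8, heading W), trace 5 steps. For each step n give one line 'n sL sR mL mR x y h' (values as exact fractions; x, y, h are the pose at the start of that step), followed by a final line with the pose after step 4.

n=0: pose=(3,8,W); sL=45/212, sR=9/50; mL=9/50, mR=-45/212; mL+mR=-171/5300 → advance -1; mR−mL=-2079/5300 → turn -1·90°
n=1: pose=(4,8,N); sL=18/101, sR=10/53; mL=10/53, mR=-18/101; mL+mR=56/5353 → advance +1; mR−mL=-1964/5353 → turn -1·90°
n=2: pose=(4,9,E); sL=45/233, sR=45/193; mL=45/193, mR=-45/233; mL+mR=1800/44969 → advance +1; mR−mL=-19170/44969 → turn -1·90°
n=3: pose=(5,9,S); sL=90/349, sR=90/373; mL=90/373, mR=-90/349; mL+mR=-2160/130177 → advance -1; mR−mL=-64980/130177 → turn -1·90°
n=4: pose=(5,10,W); sL=45/232, sR=45/274; mL=45/274, mR=-45/232; mL+mR=-945/31784 → advance -1; mR−mL=-11385/31784 → turn -1·90°

0 45/212 9/50 9/50 -45/212 3 8 W
1 18/101 10/53 10/53 -18/101 4 8 N
2 45/233 45/193 45/193 -45/233 4 9 E
3 90/349 90/373 90/373 -90/349 5 9 S
4 45/232 45/274 45/274 -45/232 5 10 W
final 6 10 N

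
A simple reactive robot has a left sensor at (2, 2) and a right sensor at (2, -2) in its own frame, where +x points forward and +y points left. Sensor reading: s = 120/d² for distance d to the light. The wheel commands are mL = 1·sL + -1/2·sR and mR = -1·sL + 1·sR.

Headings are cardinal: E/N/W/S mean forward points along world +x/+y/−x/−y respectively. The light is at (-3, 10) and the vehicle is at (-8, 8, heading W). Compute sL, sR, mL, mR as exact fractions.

24/13 120/49 396/637 384/637

left sensor world pos  = (-10, 6); dL² = 65
right sensor world pos = (-10, 10); dR² = 49
sL = 120/65 = 24/13
sR = 120/49 = 120/49
mL = 1·sL + -1/2·sR = 396/637
mR = -1·sL + 1·sR = 384/637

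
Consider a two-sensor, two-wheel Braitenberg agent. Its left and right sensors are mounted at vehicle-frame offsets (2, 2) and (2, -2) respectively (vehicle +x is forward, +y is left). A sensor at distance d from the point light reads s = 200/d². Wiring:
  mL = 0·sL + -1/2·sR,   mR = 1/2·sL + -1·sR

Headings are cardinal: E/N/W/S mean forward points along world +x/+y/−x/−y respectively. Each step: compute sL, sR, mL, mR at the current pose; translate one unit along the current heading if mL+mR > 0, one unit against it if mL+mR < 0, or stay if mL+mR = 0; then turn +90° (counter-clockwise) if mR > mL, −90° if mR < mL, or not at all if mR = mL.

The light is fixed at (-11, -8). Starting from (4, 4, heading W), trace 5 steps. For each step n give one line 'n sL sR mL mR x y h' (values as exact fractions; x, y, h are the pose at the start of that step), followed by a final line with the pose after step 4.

n=0: pose=(4,4,W); sL=200/269, sR=40/73; mL=-20/73, mR=-3460/19637; mL+mR=-8840/19637 → advance -1; mR−mL=1920/19637 → turn +1·90°
n=1: pose=(5,4,S); sL=25/53, sR=25/37; mL=-25/74, mR=-1725/3922; mL+mR=-1525/1961 → advance -1; mR−mL=-200/1961 → turn -1·90°
n=2: pose=(5,5,W); sL=200/317, sR=200/421; mL=-100/421, mR=-21300/133457; mL+mR=-53000/133457 → advance -1; mR−mL=10400/133457 → turn +1·90°
n=3: pose=(6,5,S); sL=100/241, sR=100/173; mL=-50/173, mR=-15450/41693; mL+mR=-27500/41693 → advance -1; mR−mL=-3400/41693 → turn -1·90°
n=4: pose=(6,6,W); sL=200/369, sR=200/481; mL=-100/481, mR=-25700/177489; mL+mR=-62600/177489 → advance -1; mR−mL=11200/177489 → turn +1·90°

0 200/269 40/73 -20/73 -3460/19637 4 4 W
1 25/53 25/37 -25/74 -1725/3922 5 4 S
2 200/317 200/421 -100/421 -21300/133457 5 5 W
3 100/241 100/173 -50/173 -15450/41693 6 5 S
4 200/369 200/481 -100/481 -25700/177489 6 6 W
final 7 6 S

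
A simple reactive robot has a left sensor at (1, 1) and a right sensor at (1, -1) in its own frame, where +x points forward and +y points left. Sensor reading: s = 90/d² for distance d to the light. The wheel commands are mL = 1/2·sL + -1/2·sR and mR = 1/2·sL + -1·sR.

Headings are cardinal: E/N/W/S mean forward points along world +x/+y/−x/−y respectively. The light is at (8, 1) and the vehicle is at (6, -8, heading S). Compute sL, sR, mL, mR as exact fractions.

left sensor world pos  = (7, -9); dL² = 101
right sensor world pos = (5, -9); dR² = 109
sL = 90/101 = 90/101
sR = 90/109 = 90/109
mL = 1/2·sL + -1/2·sR = 360/11009
mR = 1/2·sL + -1·sR = -4185/11009

90/101 90/109 360/11009 -4185/11009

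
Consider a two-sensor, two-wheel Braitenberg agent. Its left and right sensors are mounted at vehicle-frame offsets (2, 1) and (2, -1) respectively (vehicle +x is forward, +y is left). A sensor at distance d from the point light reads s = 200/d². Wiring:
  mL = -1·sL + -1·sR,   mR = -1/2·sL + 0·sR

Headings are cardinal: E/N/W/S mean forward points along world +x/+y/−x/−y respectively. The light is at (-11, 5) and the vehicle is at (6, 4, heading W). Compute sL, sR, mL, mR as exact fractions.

left sensor world pos  = (4, 3); dL² = 229
right sensor world pos = (4, 5); dR² = 225
sL = 200/229 = 200/229
sR = 200/225 = 8/9
mL = -1·sL + -1·sR = -3632/2061
mR = -1/2·sL + 0·sR = -100/229

200/229 8/9 -3632/2061 -100/229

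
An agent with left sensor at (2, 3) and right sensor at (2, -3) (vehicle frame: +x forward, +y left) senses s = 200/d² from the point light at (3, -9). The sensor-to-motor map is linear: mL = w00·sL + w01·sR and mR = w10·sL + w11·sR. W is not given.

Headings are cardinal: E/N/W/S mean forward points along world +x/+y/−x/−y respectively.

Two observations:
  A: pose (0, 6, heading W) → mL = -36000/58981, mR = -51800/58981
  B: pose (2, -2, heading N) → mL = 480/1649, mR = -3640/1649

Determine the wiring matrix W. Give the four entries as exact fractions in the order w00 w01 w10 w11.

-1 1 -1/2 -1/2

obs A: pose=(0,6,W) → sL=200/169, sR=200/349, mL=-36000/58981, mR=-51800/58981
obs B: pose=(2,-2,N) → sL=200/97, sR=40/17, mL=480/1649, mR=-3640/1649
sensor matrix S = [[200/169, 200/349], [200/97, 40/17]]; det S = 155904000/97259669
solve [mL_A; mL_B] = S·[w00; w01] and [mR_A; mR_B] = S·[w10; w11]:
  w00 = -1, w01 = 1, w10 = -1/2, w11 = -1/2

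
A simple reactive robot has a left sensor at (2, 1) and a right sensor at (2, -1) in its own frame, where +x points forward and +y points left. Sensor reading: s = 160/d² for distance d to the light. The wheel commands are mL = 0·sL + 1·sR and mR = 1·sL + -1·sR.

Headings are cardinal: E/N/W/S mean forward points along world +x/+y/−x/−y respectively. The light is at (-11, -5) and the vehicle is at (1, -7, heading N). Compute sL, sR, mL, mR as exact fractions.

left sensor world pos  = (0, -5); dL² = 121
right sensor world pos = (2, -5); dR² = 169
sL = 160/121 = 160/121
sR = 160/169 = 160/169
mL = 0·sL + 1·sR = 160/169
mR = 1·sL + -1·sR = 7680/20449

160/121 160/169 160/169 7680/20449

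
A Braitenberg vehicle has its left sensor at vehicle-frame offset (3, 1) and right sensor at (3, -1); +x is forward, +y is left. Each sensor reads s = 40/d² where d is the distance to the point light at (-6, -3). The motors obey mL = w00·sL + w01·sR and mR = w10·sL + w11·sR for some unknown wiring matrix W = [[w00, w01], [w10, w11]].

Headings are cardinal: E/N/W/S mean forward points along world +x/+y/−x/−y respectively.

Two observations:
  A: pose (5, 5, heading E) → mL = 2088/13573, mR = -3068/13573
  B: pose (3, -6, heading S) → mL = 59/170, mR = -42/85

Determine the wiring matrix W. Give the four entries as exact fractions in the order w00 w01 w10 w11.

obs A: pose=(5,5,E) → sL=40/277, sR=8/49, mL=2088/13573, mR=-3068/13573
obs B: pose=(3,-6,S) → sL=5/17, sR=2/5, mL=59/170, mR=-42/85
sensor matrix S = [[40/277, 8/49], [5/17, 2/5]]; det S = 2248/230741
solve [mL_A; mL_B] = S·[w00; w01] and [mR_A; mR_B] = S·[w10; w11]:
  w00 = 1/2, w01 = 1/2, w10 = -1, w11 = -1/2

1/2 1/2 -1 -1/2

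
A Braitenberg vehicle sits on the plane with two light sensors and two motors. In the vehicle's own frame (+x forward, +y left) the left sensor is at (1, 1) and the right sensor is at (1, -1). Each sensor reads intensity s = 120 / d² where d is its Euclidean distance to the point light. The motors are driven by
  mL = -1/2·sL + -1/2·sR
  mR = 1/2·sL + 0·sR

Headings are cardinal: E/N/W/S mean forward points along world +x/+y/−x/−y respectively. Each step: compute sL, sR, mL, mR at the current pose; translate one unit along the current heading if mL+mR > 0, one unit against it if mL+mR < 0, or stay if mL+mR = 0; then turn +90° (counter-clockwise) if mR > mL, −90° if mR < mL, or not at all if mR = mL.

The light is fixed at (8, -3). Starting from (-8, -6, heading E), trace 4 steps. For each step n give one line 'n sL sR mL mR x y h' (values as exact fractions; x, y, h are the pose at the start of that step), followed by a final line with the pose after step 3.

n=0: pose=(-8,-6,E); sL=120/229, sR=120/241; mL=-28200/55189, mR=60/229; mL+mR=-60/241 → advance -1; mR−mL=42660/55189 → turn +1·90°
n=1: pose=(-9,-6,N); sL=15/41, sR=6/13; mL=-441/1066, mR=15/82; mL+mR=-3/13 → advance -1; mR−mL=318/533 → turn +1·90°
n=2: pose=(-9,-7,W); sL=120/349, sR=40/111; mL=-13640/38739, mR=60/349; mL+mR=-20/111 → advance -1; mR−mL=20300/38739 → turn +1·90°
n=3: pose=(-8,-7,S); sL=12/25, sR=60/157; mL=-1692/3925, mR=6/25; mL+mR=-30/157 → advance -1; mR−mL=2634/3925 → turn +1·90°

0 120/229 120/241 -28200/55189 60/229 -8 -6 E
1 15/41 6/13 -441/1066 15/82 -9 -6 N
2 120/349 40/111 -13640/38739 60/349 -9 -7 W
3 12/25 60/157 -1692/3925 6/25 -8 -7 S
final -8 -6 E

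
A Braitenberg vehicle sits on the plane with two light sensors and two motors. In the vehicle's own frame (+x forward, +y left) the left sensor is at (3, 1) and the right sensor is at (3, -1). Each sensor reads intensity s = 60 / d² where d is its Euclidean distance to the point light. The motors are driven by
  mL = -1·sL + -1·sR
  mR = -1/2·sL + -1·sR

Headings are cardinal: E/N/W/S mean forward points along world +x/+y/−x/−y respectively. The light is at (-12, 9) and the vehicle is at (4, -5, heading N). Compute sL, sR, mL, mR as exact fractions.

left sensor world pos  = (3, -2); dL² = 346
right sensor world pos = (5, -2); dR² = 410
sL = 60/346 = 30/173
sR = 60/410 = 6/41
mL = -1·sL + -1·sR = -2268/7093
mR = -1/2·sL + -1·sR = -1653/7093

30/173 6/41 -2268/7093 -1653/7093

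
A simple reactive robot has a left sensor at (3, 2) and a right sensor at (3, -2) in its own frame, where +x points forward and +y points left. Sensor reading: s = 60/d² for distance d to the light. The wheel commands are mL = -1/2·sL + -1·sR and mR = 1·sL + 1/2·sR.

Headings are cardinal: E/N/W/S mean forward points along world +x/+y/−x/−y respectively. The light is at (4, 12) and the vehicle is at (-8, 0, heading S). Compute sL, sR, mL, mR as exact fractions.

left sensor world pos  = (-6, -3); dL² = 325
right sensor world pos = (-10, -3); dR² = 421
sL = 60/325 = 12/65
sR = 60/421 = 60/421
mL = -1/2·sL + -1·sR = -6426/27365
mR = 1·sL + 1/2·sR = 7002/27365

12/65 60/421 -6426/27365 7002/27365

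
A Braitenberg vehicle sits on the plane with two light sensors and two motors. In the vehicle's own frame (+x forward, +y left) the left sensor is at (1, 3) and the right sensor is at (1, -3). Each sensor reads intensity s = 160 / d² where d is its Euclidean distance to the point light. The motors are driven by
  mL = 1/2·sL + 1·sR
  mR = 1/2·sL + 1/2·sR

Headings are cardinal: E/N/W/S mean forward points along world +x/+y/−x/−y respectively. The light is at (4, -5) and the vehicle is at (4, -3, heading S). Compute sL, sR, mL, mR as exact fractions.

left sensor world pos  = (7, -4); dL² = 10
right sensor world pos = (1, -4); dR² = 10
sL = 160/10 = 16
sR = 160/10 = 16
mL = 1/2·sL + 1·sR = 24
mR = 1/2·sL + 1/2·sR = 16

16 16 24 16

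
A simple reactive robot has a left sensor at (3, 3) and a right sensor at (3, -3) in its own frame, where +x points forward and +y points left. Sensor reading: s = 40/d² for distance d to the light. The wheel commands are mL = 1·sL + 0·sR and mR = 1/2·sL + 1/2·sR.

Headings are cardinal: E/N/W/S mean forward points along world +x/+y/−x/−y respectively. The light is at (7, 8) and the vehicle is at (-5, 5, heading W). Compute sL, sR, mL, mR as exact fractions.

left sensor world pos  = (-8, 2); dL² = 261
right sensor world pos = (-8, 8); dR² = 225
sL = 40/261 = 40/261
sR = 40/225 = 8/45
mL = 1·sL + 0·sR = 40/261
mR = 1/2·sL + 1/2·sR = 24/145

40/261 8/45 40/261 24/145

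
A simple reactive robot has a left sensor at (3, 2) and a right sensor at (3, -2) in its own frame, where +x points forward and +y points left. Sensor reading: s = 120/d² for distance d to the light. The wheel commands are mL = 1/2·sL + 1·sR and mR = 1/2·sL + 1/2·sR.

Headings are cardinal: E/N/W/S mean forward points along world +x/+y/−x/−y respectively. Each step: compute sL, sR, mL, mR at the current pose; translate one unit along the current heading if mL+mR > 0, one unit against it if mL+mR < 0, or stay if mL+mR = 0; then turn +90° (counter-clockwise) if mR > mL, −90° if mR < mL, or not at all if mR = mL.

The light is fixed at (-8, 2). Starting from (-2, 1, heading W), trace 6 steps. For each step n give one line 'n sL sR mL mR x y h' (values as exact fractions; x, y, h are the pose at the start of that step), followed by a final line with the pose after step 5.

n=0: pose=(-2,1,W); sL=20/3, sR=12; mL=46/3, mR=28/3; mL+mR=74/3 → advance +1; mR−mL=-6 → turn -1·90°
n=1: pose=(-3,1,N); sL=120/13, sR=120/53; mL=4740/689, mR=3960/689; mL+mR=8700/689 → advance +1; mR−mL=-60/53 → turn -1·90°
n=2: pose=(-3,2,E); sL=30/17, sR=30/17; mL=45/17, mR=30/17; mL+mR=75/17 → advance +1; mR−mL=-15/17 → turn -1·90°
n=3: pose=(-2,2,S); sL=120/73, sR=24/5; mL=2052/365, mR=1176/365; mL+mR=3228/365 → advance +1; mR−mL=-12/5 → turn -1·90°
n=4: pose=(-2,1,W); sL=20/3, sR=12; mL=46/3, mR=28/3; mL+mR=74/3 → advance +1; mR−mL=-6 → turn -1·90°
n=5: pose=(-3,1,N); sL=120/13, sR=120/53; mL=4740/689, mR=3960/689; mL+mR=8700/689 → advance +1; mR−mL=-60/53 → turn -1·90°

0 20/3 12 46/3 28/3 -2 1 W
1 120/13 120/53 4740/689 3960/689 -3 1 N
2 30/17 30/17 45/17 30/17 -3 2 E
3 120/73 24/5 2052/365 1176/365 -2 2 S
4 20/3 12 46/3 28/3 -2 1 W
5 120/13 120/53 4740/689 3960/689 -3 1 N
final -3 2 E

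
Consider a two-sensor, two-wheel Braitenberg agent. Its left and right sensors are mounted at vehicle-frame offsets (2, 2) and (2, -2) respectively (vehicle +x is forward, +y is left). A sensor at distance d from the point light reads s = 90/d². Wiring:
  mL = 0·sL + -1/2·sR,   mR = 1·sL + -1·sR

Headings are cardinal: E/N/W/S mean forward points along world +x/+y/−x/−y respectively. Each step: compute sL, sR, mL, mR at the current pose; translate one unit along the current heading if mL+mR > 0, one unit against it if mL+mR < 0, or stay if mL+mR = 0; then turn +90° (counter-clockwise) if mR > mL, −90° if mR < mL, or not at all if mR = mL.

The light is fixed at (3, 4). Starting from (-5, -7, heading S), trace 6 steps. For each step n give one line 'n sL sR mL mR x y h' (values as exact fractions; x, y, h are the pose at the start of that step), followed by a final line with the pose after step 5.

0 18/41 90/269 -45/269 1152/11029 -5 -7 S
1 9/10 1/2 -1/4 2/5 -5 -6 E
2 18/29 90/89 -45/89 -1008/2581 -4 -6 N
3 9/25 5/9 -5/18 -44/225 -4 -7 W
4 18/37 90/233 -45/233 864/8621 -3 -7 S
5 9/8 9/16 -9/32 9/16 -3 -6 E
final -2 -6 N

n=0: pose=(-5,-7,S); sL=18/41, sR=90/269; mL=-45/269, mR=1152/11029; mL+mR=-693/11029 → advance -1; mR−mL=2997/11029 → turn +1·90°
n=1: pose=(-5,-6,E); sL=9/10, sR=1/2; mL=-1/4, mR=2/5; mL+mR=3/20 → advance +1; mR−mL=13/20 → turn +1·90°
n=2: pose=(-4,-6,N); sL=18/29, sR=90/89; mL=-45/89, mR=-1008/2581; mL+mR=-2313/2581 → advance -1; mR−mL=297/2581 → turn +1·90°
n=3: pose=(-4,-7,W); sL=9/25, sR=5/9; mL=-5/18, mR=-44/225; mL+mR=-71/150 → advance -1; mR−mL=37/450 → turn +1·90°
n=4: pose=(-3,-7,S); sL=18/37, sR=90/233; mL=-45/233, mR=864/8621; mL+mR=-801/8621 → advance -1; mR−mL=2529/8621 → turn +1·90°
n=5: pose=(-3,-6,E); sL=9/8, sR=9/16; mL=-9/32, mR=9/16; mL+mR=9/32 → advance +1; mR−mL=27/32 → turn +1·90°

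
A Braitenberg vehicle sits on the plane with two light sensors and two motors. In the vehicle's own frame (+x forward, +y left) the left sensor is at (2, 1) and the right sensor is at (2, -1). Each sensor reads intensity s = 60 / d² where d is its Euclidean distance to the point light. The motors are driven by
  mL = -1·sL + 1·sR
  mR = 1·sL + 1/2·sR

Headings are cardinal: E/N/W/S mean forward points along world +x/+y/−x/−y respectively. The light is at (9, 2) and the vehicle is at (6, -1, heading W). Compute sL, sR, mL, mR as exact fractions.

left sensor world pos  = (4, -2); dL² = 41
right sensor world pos = (4, 0); dR² = 29
sL = 60/41 = 60/41
sR = 60/29 = 60/29
mL = -1·sL + 1·sR = 720/1189
mR = 1·sL + 1/2·sR = 2970/1189

60/41 60/29 720/1189 2970/1189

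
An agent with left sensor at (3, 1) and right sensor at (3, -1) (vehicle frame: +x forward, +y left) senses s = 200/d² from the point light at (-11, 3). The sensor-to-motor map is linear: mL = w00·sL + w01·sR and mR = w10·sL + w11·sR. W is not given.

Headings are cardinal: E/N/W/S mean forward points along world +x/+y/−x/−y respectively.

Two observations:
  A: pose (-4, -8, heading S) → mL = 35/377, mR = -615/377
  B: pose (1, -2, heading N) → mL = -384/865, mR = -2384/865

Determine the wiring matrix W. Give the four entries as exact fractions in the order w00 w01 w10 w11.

-1 1 -1 -1

obs A: pose=(-4,-8,S) → sL=10/13, sR=25/29, mL=35/377, mR=-615/377
obs B: pose=(1,-2,N) → sL=8/5, sR=200/173, mL=-384/865, mR=-2384/865
sensor matrix S = [[10/13, 25/29], [8/5, 200/173]]; det S = -31960/65221
solve [mL_A; mL_B] = S·[w00; w01] and [mR_A; mR_B] = S·[w10; w11]:
  w00 = -1, w01 = 1, w10 = -1, w11 = -1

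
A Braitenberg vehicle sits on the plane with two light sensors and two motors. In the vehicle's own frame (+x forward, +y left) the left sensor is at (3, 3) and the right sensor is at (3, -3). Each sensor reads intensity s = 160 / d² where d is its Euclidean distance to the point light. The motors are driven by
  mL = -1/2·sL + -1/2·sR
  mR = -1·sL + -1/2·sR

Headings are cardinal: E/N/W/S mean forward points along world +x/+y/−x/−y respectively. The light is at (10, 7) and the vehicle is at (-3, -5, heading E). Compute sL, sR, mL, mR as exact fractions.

left sensor world pos  = (0, -2); dL² = 181
right sensor world pos = (0, -8); dR² = 325
sL = 160/181 = 160/181
sR = 160/325 = 32/65
mL = -1/2·sL + -1/2·sR = -8096/11765
mR = -1·sL + -1/2·sR = -13296/11765

160/181 32/65 -8096/11765 -13296/11765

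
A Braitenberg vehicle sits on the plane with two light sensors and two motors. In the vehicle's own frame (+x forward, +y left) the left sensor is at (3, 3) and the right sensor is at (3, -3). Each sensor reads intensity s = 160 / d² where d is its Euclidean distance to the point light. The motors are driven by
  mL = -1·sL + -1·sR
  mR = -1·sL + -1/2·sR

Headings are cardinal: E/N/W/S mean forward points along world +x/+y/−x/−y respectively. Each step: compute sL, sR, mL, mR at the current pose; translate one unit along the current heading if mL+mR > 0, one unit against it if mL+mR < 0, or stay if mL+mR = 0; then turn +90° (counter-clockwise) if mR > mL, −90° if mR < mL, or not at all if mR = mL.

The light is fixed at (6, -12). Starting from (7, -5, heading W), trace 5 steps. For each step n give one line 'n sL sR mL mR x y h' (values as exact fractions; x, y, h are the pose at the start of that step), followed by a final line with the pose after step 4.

n=0: pose=(7,-5,W); sL=8, sR=20/13; mL=-124/13, mR=-114/13; mL+mR=-238/13 → advance -1; mR−mL=10/13 → turn +1·90°
n=1: pose=(8,-5,S); sL=160/41, sR=160/17; mL=-9280/697, mR=-6000/697; mL+mR=-15280/697 → advance -1; mR−mL=80/17 → turn +1·90°
n=2: pose=(8,-4,E); sL=80/73, sR=16/5; mL=-1568/365, mR=-984/365; mL+mR=-2552/365 → advance -1; mR−mL=8/5 → turn +1·90°
n=3: pose=(7,-4,N); sL=32/25, sR=160/137; mL=-8384/3425, mR=-6384/3425; mL+mR=-14768/3425 → advance -1; mR−mL=80/137 → turn +1·90°
n=4: pose=(7,-5,W); sL=8, sR=20/13; mL=-124/13, mR=-114/13; mL+mR=-238/13 → advance -1; mR−mL=10/13 → turn +1·90°

0 8 20/13 -124/13 -114/13 7 -5 W
1 160/41 160/17 -9280/697 -6000/697 8 -5 S
2 80/73 16/5 -1568/365 -984/365 8 -4 E
3 32/25 160/137 -8384/3425 -6384/3425 7 -4 N
4 8 20/13 -124/13 -114/13 7 -5 W
final 8 -5 S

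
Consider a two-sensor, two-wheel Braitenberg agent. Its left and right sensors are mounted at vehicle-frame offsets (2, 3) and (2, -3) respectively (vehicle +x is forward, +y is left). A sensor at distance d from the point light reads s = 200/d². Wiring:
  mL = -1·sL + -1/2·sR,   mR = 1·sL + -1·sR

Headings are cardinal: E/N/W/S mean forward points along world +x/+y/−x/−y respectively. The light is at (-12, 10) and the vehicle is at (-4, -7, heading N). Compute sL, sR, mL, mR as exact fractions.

left sensor world pos  = (-7, -5); dL² = 250
right sensor world pos = (-1, -5); dR² = 346
sL = 200/250 = 4/5
sR = 200/346 = 100/173
mL = -1·sL + -1/2·sR = -942/865
mR = 1·sL + -1·sR = 192/865

4/5 100/173 -942/865 192/865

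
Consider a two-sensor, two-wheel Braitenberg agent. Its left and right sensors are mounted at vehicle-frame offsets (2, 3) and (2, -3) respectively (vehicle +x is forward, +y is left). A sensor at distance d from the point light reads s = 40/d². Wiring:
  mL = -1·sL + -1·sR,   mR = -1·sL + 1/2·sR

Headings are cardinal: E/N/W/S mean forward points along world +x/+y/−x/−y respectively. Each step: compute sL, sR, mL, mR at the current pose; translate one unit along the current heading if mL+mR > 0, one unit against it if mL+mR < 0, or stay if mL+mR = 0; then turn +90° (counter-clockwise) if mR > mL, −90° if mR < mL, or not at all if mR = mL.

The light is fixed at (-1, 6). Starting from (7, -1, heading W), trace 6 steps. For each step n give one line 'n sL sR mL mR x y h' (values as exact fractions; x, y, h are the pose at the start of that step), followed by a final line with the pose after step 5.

0 5/17 10/13 -235/221 20/221 7 -1 W
1 8/45 40/117 -304/585 -4/585 8 -1 S
2 4/13 20/101 -664/1313 -274/1313 8 0 E
3 40/41 40/137 -7120/5617 -4660/5617 7 0 N
4 5/17 10/13 -235/221 20/221 7 -1 W
5 8/45 40/117 -304/585 -4/585 8 -1 S
final 8 0 E

n=0: pose=(7,-1,W); sL=5/17, sR=10/13; mL=-235/221, mR=20/221; mL+mR=-215/221 → advance -1; mR−mL=15/13 → turn +1·90°
n=1: pose=(8,-1,S); sL=8/45, sR=40/117; mL=-304/585, mR=-4/585; mL+mR=-308/585 → advance -1; mR−mL=20/39 → turn +1·90°
n=2: pose=(8,0,E); sL=4/13, sR=20/101; mL=-664/1313, mR=-274/1313; mL+mR=-938/1313 → advance -1; mR−mL=30/101 → turn +1·90°
n=3: pose=(7,0,N); sL=40/41, sR=40/137; mL=-7120/5617, mR=-4660/5617; mL+mR=-11780/5617 → advance -1; mR−mL=60/137 → turn +1·90°
n=4: pose=(7,-1,W); sL=5/17, sR=10/13; mL=-235/221, mR=20/221; mL+mR=-215/221 → advance -1; mR−mL=15/13 → turn +1·90°
n=5: pose=(8,-1,S); sL=8/45, sR=40/117; mL=-304/585, mR=-4/585; mL+mR=-308/585 → advance -1; mR−mL=20/39 → turn +1·90°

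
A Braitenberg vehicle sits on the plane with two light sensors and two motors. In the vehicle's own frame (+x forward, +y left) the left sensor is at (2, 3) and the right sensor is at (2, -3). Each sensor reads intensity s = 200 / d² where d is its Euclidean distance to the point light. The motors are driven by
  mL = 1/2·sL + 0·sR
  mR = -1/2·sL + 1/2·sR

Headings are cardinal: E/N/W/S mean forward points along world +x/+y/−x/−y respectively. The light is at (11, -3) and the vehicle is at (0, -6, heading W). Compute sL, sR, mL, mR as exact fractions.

40/41 200/169 20/41 720/6929

left sensor world pos  = (-2, -9); dL² = 205
right sensor world pos = (-2, -3); dR² = 169
sL = 200/205 = 40/41
sR = 200/169 = 200/169
mL = 1/2·sL + 0·sR = 20/41
mR = -1/2·sL + 1/2·sR = 720/6929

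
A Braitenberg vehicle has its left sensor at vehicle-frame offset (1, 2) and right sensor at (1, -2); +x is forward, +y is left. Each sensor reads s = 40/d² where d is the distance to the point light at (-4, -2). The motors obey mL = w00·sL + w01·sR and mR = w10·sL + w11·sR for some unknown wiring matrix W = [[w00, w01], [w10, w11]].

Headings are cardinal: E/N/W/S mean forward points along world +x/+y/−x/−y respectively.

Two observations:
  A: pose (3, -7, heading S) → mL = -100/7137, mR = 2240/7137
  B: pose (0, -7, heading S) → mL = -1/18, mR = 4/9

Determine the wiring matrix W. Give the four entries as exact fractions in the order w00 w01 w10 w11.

obs A: pose=(3,-7,S) → sL=40/117, sR=40/61, mL=-100/7137, mR=2240/7137
obs B: pose=(0,-7,S) → sL=5/9, sR=1, mL=-1/18, mR=4/9
sensor matrix S = [[40/117, 40/61], [5/9, 1]]; det S = -160/7137
solve [mL_A; mL_B] = S·[w00; w01] and [mR_A; mR_B] = S·[w10; w11]:
  w00 = -1, w01 = 1/2, w10 = -1, w11 = 1

-1 1/2 -1 1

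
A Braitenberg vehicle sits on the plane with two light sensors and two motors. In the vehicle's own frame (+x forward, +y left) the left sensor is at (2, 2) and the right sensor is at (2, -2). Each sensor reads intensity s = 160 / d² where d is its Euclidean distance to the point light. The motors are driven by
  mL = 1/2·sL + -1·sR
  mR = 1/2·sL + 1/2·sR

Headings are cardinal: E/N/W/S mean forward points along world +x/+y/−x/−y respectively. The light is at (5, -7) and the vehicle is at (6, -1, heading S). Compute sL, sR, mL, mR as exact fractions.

left sensor world pos  = (8, -3); dL² = 25
right sensor world pos = (4, -3); dR² = 17
sL = 160/25 = 32/5
sR = 160/17 = 160/17
mL = 1/2·sL + -1·sR = -528/85
mR = 1/2·sL + 1/2·sR = 672/85

32/5 160/17 -528/85 672/85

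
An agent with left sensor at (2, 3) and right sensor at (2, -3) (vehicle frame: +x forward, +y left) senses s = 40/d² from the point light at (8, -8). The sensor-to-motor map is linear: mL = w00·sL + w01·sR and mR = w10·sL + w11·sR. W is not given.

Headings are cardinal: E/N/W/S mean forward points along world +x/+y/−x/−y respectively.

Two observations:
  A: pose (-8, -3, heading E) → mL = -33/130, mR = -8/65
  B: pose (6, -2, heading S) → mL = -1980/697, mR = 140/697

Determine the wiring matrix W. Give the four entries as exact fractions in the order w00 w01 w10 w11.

-1 -1/2 1/2 -1

obs A: pose=(-8,-3,E) → sL=2/13, sR=1/5, mL=-33/130, mR=-8/65
obs B: pose=(6,-2,S) → sL=40/17, sR=40/41, mL=-1980/697, mR=140/697
sensor matrix S = [[2/13, 1/5], [40/17, 40/41]]; det S = -2904/9061
solve [mL_A; mL_B] = S·[w00; w01] and [mR_A; mR_B] = S·[w10; w11]:
  w00 = -1, w01 = -1/2, w10 = 1/2, w11 = -1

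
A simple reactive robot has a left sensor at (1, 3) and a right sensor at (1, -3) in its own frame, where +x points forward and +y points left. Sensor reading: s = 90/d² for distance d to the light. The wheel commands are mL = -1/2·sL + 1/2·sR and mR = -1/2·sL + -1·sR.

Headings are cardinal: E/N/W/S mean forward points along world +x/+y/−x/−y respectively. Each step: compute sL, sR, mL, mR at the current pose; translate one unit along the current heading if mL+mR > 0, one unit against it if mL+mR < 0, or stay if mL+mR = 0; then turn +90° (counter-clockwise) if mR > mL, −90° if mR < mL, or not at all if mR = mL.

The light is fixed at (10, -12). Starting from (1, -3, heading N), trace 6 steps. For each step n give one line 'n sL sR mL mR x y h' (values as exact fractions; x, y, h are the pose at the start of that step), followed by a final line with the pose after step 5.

0 45/122 45/68 1215/8296 -1755/2074 1 -3 N
1 18/37 90/89 864/3293 -4131/3293 1 -4 E
2 45/49 45/109 -1350/5341 -9315/10682 0 -4 S
3 90/157 18/53 -972/8321 -5211/8321 0 -3 W
4 45/122 45/68 1215/8296 -1755/2074 1 -3 N
5 18/37 90/89 864/3293 -4131/3293 1 -4 E
final 0 -4 S

n=0: pose=(1,-3,N); sL=45/122, sR=45/68; mL=1215/8296, mR=-1755/2074; mL+mR=-5805/8296 → advance -1; mR−mL=-135/136 → turn -1·90°
n=1: pose=(1,-4,E); sL=18/37, sR=90/89; mL=864/3293, mR=-4131/3293; mL+mR=-3267/3293 → advance -1; mR−mL=-135/89 → turn -1·90°
n=2: pose=(0,-4,S); sL=45/49, sR=45/109; mL=-1350/5341, mR=-9315/10682; mL+mR=-12015/10682 → advance -1; mR−mL=-135/218 → turn -1·90°
n=3: pose=(0,-3,W); sL=90/157, sR=18/53; mL=-972/8321, mR=-5211/8321; mL+mR=-6183/8321 → advance -1; mR−mL=-27/53 → turn -1·90°
n=4: pose=(1,-3,N); sL=45/122, sR=45/68; mL=1215/8296, mR=-1755/2074; mL+mR=-5805/8296 → advance -1; mR−mL=-135/136 → turn -1·90°
n=5: pose=(1,-4,E); sL=18/37, sR=90/89; mL=864/3293, mR=-4131/3293; mL+mR=-3267/3293 → advance -1; mR−mL=-135/89 → turn -1·90°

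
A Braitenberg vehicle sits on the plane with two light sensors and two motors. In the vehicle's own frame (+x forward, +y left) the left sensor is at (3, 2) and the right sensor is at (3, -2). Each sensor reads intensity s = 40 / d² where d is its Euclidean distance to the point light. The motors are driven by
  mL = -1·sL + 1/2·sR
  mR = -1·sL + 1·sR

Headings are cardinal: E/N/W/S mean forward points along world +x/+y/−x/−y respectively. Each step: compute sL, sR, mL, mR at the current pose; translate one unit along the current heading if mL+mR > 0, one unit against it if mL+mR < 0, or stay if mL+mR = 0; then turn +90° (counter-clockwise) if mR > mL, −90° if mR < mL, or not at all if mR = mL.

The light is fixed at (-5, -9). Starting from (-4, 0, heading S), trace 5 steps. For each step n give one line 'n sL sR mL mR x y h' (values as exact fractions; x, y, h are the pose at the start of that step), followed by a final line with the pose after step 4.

n=0: pose=(-4,0,S); sL=8/9, sR=40/37; mL=-116/333, mR=64/333; mL+mR=-52/333 → advance -1; mR−mL=20/37 → turn +1·90°
n=1: pose=(-4,1,E); sL=1/4, sR=1/2; mL=0, mR=1/4; mL+mR=1/4 → advance +1; mR−mL=1/4 → turn +1·90°
n=2: pose=(-3,1,N); sL=40/169, sR=8/37; mL=-804/6253, mR=-128/6253; mL+mR=-932/6253 → advance -1; mR−mL=4/37 → turn +1·90°
n=3: pose=(-3,0,W); sL=4/5, sR=20/61; mL=-194/305, mR=-144/305; mL+mR=-338/305 → advance -1; mR−mL=10/61 → turn +1·90°
n=4: pose=(-2,0,S); sL=40/61, sR=40/37; mL=-260/2257, mR=960/2257; mL+mR=700/2257 → advance +1; mR−mL=20/37 → turn +1·90°

0 8/9 40/37 -116/333 64/333 -4 0 S
1 1/4 1/2 0 1/4 -4 1 E
2 40/169 8/37 -804/6253 -128/6253 -3 1 N
3 4/5 20/61 -194/305 -144/305 -3 0 W
4 40/61 40/37 -260/2257 960/2257 -2 0 S
final -2 -1 E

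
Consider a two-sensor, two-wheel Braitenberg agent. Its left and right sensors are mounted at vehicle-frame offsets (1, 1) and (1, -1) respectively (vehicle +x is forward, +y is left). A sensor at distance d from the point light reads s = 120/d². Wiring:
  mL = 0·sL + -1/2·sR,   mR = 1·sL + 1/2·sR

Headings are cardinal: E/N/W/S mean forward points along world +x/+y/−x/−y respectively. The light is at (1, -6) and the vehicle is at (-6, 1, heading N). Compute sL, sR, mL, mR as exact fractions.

left sensor world pos  = (-7, 2); dL² = 128
right sensor world pos = (-5, 2); dR² = 100
sL = 120/128 = 15/16
sR = 120/100 = 6/5
mL = 0·sL + -1/2·sR = -3/5
mR = 1·sL + 1/2·sR = 123/80

15/16 6/5 -3/5 123/80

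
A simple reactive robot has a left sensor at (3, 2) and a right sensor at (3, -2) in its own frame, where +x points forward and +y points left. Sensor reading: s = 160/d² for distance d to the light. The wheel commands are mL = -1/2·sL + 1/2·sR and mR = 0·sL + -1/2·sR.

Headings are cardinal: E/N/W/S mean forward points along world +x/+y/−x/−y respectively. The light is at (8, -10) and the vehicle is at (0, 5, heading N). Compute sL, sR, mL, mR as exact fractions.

left sensor world pos  = (-2, 8); dL² = 424
right sensor world pos = (2, 8); dR² = 360
sL = 160/424 = 20/53
sR = 160/360 = 4/9
mL = -1/2·sL + 1/2·sR = 16/477
mR = 0·sL + -1/2·sR = -2/9

20/53 4/9 16/477 -2/9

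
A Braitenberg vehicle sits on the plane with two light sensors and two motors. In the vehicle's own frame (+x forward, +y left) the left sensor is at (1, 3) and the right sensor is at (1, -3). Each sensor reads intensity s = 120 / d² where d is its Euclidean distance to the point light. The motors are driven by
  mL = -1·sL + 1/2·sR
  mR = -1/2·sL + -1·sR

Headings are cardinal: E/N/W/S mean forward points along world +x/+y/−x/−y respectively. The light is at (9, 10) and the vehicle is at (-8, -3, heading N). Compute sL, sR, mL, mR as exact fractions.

15/68 6/17 -3/68 -63/136

left sensor world pos  = (-11, -2); dL² = 544
right sensor world pos = (-5, -2); dR² = 340
sL = 120/544 = 15/68
sR = 120/340 = 6/17
mL = -1·sL + 1/2·sR = -3/68
mR = -1/2·sL + -1·sR = -63/136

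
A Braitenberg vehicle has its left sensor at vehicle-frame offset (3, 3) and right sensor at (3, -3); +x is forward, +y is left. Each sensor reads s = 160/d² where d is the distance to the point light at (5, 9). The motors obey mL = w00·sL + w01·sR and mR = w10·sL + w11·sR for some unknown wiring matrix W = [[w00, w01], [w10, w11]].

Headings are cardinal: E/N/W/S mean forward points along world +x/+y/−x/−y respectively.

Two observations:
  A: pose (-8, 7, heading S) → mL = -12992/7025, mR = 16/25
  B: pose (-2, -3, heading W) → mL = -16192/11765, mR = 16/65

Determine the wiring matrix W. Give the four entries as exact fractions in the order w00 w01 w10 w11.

obs A: pose=(-8,7,S) → sL=32/25, sR=160/281, mL=-12992/7025, mR=16/25
obs B: pose=(-2,-3,W) → sL=32/65, sR=160/181, mL=-16192/11765, mR=16/65
sensor matrix S = [[32/25, 160/281], [32/65, 160/181]]; det S = 2813952/3305965
solve [mL_A; mL_B] = S·[w00; w01] and [mR_A; mR_B] = S·[w10; w11]:
  w00 = -1, w01 = -1, w10 = 1/2, w11 = 0

-1 -1 1/2 0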